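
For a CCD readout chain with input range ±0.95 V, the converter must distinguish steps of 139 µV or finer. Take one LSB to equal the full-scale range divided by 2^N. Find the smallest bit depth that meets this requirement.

Full-scale range = 0.95 V − (-0.95 V) = 1.9 V.
Required number of levels: 1.9/139 µV = 13669; smallest N with 2^N ≥ that is 14.

14 bits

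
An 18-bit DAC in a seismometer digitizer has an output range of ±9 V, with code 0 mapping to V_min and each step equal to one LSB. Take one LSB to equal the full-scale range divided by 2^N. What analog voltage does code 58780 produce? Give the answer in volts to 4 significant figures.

The full-scale span is 9 − (-9) = 18 V. LSB = 18 V / 2^18.
V_out = -9 + 58780 × (18/262144) V
      = -9 + 4.03610 = -4.96390 V.

-4.964 V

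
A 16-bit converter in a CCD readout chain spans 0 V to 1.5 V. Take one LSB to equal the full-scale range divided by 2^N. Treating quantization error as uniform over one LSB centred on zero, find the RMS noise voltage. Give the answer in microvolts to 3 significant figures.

Full-scale range = 1.5 V.
LSB = 1.5 V / 2^16 = 22.888 µV.
For a uniform distribution on [−LSB/2, +LSB/2], V_rms = LSB/√12 = 22.888 µV/3.4641 = 6.61 µV.

6.61 µV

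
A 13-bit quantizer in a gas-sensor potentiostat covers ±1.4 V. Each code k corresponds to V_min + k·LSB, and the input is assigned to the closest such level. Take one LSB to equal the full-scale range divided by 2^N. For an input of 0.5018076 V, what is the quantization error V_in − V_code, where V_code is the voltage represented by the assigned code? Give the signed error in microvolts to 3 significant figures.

Span: 1.4 V − (-1.4 V) = 2.8 V. LSB = 2.8 V / 2^13 ≈ 341.8 µV.
(0.5018076 − (-1.4)) / LSB = 1.9018076 × 8192/2.8 = 5564.1457. Nearest integer: k = 5564.
V_code = V_min + k × range/2^13 = -1.4 + 5564 × 2.8/8192 = 0.5017578125 V.
V_in − V_code = 0.5018076 − (0.5017578125) = +49.8 µV.

+49.8 µV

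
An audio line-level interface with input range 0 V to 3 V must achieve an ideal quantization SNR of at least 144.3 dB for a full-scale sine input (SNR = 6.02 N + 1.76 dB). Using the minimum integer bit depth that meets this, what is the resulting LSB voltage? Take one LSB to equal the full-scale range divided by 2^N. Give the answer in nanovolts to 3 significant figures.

179 nV

Full-scale range = 3 V.
Solving 6.02 N ≥ 144.3 − 1.76: N ≥ 23.678. Round up → N = 24.
LSB = 3 V / 2^24 = 179 nV.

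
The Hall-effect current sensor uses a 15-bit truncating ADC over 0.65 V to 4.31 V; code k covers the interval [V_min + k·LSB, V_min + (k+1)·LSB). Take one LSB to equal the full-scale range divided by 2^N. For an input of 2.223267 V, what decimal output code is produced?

The full-scale span is 4.31 − (0.65) = 3.66 V. LSB = 3.66 V / 2^15 ≈ 111.7 µV.
V_in − V_min = 2.223267 − (0.65) = 1.573267 V.
Divide by LSB: 1.573267 × 32768/3.66 = 14085.4680.
Truncating gives code 14085.

14085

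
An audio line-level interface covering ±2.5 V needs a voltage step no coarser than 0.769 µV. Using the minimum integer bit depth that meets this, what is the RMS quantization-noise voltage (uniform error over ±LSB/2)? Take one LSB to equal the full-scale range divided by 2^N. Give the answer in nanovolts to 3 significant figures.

Span: 2.5 V − (-2.5 V) = 5 V.
5 V / 0.769 µV = 6.502e6. Since 2^22 = 4194304 and 2^23 = 8388608, N = 23.
LSB = 5 V / 2^23 = 0.59605 µV.
V_rms = LSB/√12 = 172 nV.

172 nV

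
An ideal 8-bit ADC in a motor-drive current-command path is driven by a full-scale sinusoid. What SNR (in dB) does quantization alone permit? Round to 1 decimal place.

Ideal quantization SNR: 6.02 × 8 + 1.76 dB = 49.9 dB.

49.9 dB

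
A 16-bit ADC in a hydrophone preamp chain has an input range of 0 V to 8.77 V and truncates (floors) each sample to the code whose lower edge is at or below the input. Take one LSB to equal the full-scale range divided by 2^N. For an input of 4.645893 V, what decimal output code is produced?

34717

Span = 8.77 V. LSB = 8.77 V / 2^16 ≈ 133.8 µV.
code = ⌊(V_in − V_min)/LSB⌋ = ⌊(V_in − V_min) × 2^16 / range⌋
     = ⌊(4.645893 − (0)) × 65536 / 8.77⌋ = ⌊4.645893 × 65536/8.77⌋
     = ⌊34717.588⌋ = 34717.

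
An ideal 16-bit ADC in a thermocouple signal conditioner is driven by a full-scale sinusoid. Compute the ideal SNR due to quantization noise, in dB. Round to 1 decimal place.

98.1 dB

Ideal quantization SNR: 6.02 × 16 + 1.76 dB = 98.1 dB.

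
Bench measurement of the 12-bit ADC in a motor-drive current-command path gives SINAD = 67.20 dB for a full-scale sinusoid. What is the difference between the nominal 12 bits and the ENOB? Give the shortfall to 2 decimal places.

N_eff = (67.20 − 1.76)/6.02 = 10.8704 bits.
Shortfall = 12 − 10.8704 = 1.1296 bits.

1.13 bits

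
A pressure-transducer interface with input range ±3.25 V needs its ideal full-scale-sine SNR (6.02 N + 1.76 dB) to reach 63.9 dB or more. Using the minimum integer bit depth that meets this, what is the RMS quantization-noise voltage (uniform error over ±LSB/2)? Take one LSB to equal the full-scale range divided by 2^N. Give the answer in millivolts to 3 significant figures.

0.916 mV

Full-scale range = 3.25 V − (-3.25 V) = 6.5 V.
Required N = ⌈(63.9 − 1.76)/6.02⌉ = ⌈10.322⌉ = 11.
LSB = 6.5 V ÷ 2^11 = 6.5/2048 V = 3.1738 mV.
RMS noise = LSB/√12 = 0.916 mV.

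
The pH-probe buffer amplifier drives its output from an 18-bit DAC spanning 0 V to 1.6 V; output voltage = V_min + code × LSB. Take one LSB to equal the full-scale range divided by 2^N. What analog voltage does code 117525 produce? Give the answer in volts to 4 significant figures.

0.7173 V

Range is 1.6 V. LSB = 1.6 V / 2^18.
V_out = V_min + code × LSB = 0 V + 117525 × 1.6 V / 262144
      = 0 + 0.717316 = 0.717316 V.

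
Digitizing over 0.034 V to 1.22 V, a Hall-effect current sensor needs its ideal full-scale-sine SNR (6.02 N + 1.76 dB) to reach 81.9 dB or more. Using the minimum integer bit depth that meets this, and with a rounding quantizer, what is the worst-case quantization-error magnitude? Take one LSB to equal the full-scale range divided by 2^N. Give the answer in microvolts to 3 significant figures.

Full-scale range = 1.22 V − (0.034 V) = 1.186 V.
Required N = ⌈(81.9 − 1.76)/6.02⌉ = ⌈13.312⌉ = 14.
Step size = 1.186/16384 V = 72.388 µV.
Half an LSB is 36.2 µV.

36.2 µV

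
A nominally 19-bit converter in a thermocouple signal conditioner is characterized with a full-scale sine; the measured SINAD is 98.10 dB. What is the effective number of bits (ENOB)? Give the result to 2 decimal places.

16.00 bits

ENOB = (SINAD − 1.76) / 6.02 = (98.10 − 1.76) / 6.02 = 96.34 / 6.02 = 16.0033.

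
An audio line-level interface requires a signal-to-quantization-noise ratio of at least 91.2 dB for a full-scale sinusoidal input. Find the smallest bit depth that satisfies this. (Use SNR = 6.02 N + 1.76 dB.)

15 bits

N ≥ (91.2 − 1.76)/6.02 = 14.857 → N_min = 15.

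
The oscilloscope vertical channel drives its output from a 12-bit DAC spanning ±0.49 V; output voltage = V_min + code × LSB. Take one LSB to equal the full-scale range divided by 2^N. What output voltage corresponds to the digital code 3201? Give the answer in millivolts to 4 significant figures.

The full-scale span is 0.49 − (-0.49) = 0.98 V. LSB = 0.98 V / 2^12.
Output = V_min + (3201/4096) × range = -0.49 + 0.781494 × 0.98 V
      = -0.49 V + 0.765864 V = 0.275864 V.

275.9 mV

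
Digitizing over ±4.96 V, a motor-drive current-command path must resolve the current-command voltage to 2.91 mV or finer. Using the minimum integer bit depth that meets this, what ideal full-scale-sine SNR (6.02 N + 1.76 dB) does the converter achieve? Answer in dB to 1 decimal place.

74.0 dB

Range = 4.96 − (-4.96) = 9.92 V.
Need 2^N ≥ 9.92 V / 2.91 mV = 3409 → N_min = 12.
SNR = 6.02 × 12 + 1.76 = 74.00 dB.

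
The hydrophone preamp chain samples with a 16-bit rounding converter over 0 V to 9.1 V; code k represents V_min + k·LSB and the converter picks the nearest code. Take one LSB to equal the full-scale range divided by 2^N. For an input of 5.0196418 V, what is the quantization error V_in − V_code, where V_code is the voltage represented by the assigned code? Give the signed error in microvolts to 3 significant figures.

Full-scale range = 9.1 V. LSB = 9.1 V / 2^16 ≈ 138.9 µV.
(5.0196418 − (0)) / LSB = 5.0196418 × 65536/9.1 = 36150.2467. Nearest integer: k = 36150.
V_code = V_min + k × range/2^16 = 0 + 36150 × 9.1/65536 = 5.0196075439 V.
e = 5.0196418 − (5.0196075439) = +34.3 µV.

+34.3 µV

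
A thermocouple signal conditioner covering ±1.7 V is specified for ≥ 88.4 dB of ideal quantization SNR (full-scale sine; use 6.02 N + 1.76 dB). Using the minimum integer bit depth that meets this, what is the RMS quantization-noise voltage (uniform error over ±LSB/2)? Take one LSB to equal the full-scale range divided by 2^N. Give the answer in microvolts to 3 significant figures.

Range = 1.7 − (-1.7) = 3.4 V.
N ≥ (88.4 − 1.76)/6.02 = 14.392 → N_min = 15.
Step size = 3.4/32768 V = 103.76 µV.
V_rms = LSB/√12 = 30.0 µV.

30.0 µV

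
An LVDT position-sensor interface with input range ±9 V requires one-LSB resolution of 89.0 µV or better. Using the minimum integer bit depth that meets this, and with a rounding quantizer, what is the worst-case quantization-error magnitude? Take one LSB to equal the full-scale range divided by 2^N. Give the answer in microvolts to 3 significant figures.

34.3 µV

Full-scale range = 9 V − (-9 V) = 18 V.
Required number of levels: 18/89.0 µV = 202250; smallest N with 2^N ≥ that is 18.
One LSB is 18 V / 262144 = 68.665 µV.
Max error for round-to-nearest is LSB/2 = 34.3 µV.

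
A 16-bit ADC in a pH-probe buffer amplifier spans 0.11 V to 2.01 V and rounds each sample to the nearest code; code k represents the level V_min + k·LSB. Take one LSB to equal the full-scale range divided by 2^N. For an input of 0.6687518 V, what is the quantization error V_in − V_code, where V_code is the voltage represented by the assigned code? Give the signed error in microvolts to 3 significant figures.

Range = 2.01 − (0.11) = 1.9 V. LSB = 1.9 V / 2^16 ≈ 28.99 µV.
(V_in − V_min)/LSB = (0.6687518 − (0.11)) × 65536/1.9 = 19272.8200 → nearest code k = 19273.
Reconstructed level: 0.11 + 19273 × 1.9/65536 V = 0.66875701904 V.
Error = V_in − V_code = 0.6687518 − (0.66875701904) = −5.22 µV.

−5.22 µV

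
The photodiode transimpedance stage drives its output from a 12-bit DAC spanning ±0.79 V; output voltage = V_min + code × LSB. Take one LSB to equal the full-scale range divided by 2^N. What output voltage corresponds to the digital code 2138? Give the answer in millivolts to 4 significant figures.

34.72 mV

Span: 0.79 V − (-0.79 V) = 1.58 V. LSB = 1.58 V / 2^12.
V_out = V_min + code × LSB = -0.79 V + 2138 × 1.58 V / 4096
      = -0.79 + 0.824717 = 0.0347168 V.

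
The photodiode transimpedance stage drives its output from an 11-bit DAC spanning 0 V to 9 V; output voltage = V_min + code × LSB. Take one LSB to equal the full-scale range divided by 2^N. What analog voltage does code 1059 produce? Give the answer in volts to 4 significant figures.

V_FS = 9 V. LSB = 9 V / 2^11.
V_out = V_min + code × LSB = 0 V + 1059 × 9 V / 2048
      = 0 + 4.65381 = 4.65381 V.

4.654 V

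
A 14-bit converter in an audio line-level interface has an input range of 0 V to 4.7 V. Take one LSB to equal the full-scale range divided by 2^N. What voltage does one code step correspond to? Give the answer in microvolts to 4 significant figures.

Span = 4.7 V.
Number of codes = 2^14 = 16384.
One LSB is 4.7 V / 16384 = 286.9 µV.

286.9 µV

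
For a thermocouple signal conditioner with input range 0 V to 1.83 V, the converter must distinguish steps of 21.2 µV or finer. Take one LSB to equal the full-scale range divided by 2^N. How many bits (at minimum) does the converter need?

17 bits

Range is 1.83 V.
Levels needed ≥ 1.83/21.2 µV = 86320. 2^17 = 131072 suffices, so N_min = 17.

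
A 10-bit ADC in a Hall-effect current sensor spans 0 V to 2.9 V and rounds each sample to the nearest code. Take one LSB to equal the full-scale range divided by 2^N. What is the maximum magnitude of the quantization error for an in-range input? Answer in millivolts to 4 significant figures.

V_FS = 2.9 V.
Step size = 2.9/1024 V = 2.83203 mV.
Worst-case error for round-to-nearest is half an LSB: 1.416 mV.

1.416 mV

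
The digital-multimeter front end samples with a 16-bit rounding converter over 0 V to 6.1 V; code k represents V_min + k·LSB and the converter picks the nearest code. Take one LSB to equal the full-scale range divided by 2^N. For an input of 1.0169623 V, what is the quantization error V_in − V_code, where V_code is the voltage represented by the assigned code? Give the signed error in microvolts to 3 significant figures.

−14.6 µV

Span = 6.1 V. LSB = 6.1 V / 2^16 ≈ 93.08 µV.
Position in LSBs: (1.0169623 − (0)) × 65536/6.1 = 10925.8428; rounding gives k = 10926.
V_code = 0 + (10926/65536) × 6.1 = 1.0169769287 V.
e = 1.0169623 − (1.0169769287) = −14.6 µV.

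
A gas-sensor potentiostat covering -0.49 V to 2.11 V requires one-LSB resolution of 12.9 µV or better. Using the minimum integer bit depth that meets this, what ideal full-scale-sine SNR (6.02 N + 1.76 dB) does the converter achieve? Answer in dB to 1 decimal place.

110.1 dB

The full-scale span is 2.11 − (-0.49) = 2.6 V.
Levels needed ≥ 2.6/12.9 µV = 201600. 2^18 = 262144 suffices, so N_min = 18.
SNR = 6.02 × 18 + 1.76 = 110.12 dB.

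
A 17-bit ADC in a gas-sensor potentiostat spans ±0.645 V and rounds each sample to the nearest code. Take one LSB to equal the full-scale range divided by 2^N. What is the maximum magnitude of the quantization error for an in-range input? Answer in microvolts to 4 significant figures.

4.921 µV

Full-scale range = 0.645 V − (-0.645 V) = 1.29 V.
One LSB is 1.29 V / 131072 = 9.84192 µV.
Worst-case error for round-to-nearest is half an LSB: 4.921 µV.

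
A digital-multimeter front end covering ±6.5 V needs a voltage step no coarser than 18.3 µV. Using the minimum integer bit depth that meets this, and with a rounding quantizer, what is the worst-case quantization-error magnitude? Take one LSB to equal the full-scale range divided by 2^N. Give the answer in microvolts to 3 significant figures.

Span: 6.5 V − (-6.5 V) = 13 V.
Need 2^N ≥ 13 V / 18.3 µV = 710400 → N_min = 20.
Step size = 13/1048576 V = 12.398 µV.
Max error for round-to-nearest is LSB/2 = 6.20 µV.

6.20 µV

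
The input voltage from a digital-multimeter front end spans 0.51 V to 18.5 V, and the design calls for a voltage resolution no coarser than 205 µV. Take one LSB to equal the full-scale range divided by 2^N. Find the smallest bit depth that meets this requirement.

17 bits

Range = 18.5 − (0.51) = 17.99 V.
17.99 V / 205 µV = 87760. Since 2^16 = 65536 and 2^17 = 131072, N = 17.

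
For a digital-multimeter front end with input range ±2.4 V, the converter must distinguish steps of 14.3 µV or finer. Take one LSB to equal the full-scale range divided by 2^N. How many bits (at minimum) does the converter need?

Span: 2.4 V − (-2.4 V) = 4.8 V.
Levels needed ≥ 4.8/14.3 µV = 335700. 2^19 = 524288 suffices, so N_min = 19.

19 bits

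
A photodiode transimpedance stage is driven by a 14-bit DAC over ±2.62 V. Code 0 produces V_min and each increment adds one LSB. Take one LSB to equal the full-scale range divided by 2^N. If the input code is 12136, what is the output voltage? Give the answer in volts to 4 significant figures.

1.261 V

Full-scale range = 2.62 V − (-2.62 V) = 5.24 V. LSB = 5.24 V / 2^14.
V_out = -2.62 + 12136 × (5.24/16384) V
      = -2.62 + 3.88139 = 1.26139 V.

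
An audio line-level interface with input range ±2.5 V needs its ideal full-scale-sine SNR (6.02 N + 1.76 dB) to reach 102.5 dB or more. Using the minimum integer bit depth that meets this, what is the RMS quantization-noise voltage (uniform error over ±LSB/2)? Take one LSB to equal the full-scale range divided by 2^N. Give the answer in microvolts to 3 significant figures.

11.0 µV

Range = 2.5 − (-2.5) = 5 V.
6.02 N + 1.76 ≥ 102.5 gives N ≥ 16.734, so the minimum integer is 17.
LSB = 5 V / 2^17 = 38.147 µV.
V_rms = LSB/√12 = 11.0 µV.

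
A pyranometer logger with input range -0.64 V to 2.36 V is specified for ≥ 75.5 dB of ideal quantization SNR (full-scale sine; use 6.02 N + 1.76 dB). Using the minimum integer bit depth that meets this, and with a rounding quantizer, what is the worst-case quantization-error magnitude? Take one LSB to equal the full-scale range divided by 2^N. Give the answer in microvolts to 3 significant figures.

183 µV

Range = 2.36 − (-0.64) = 3 V.
6.02 N + 1.76 ≥ 75.5 gives N ≥ 12.249, so the minimum integer is 13.
One LSB is 3 V / 8192 = 366.21 µV.
Max error for round-to-nearest is LSB/2 = 183 µV.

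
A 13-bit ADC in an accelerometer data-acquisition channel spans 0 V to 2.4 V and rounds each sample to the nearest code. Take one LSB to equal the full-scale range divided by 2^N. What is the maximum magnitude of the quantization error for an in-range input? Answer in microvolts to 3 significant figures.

Range is 2.4 V.
LSB = 2.4 V / 2^13 = 292.97 µV.
Worst-case error for round-to-nearest is half an LSB: 146 µV.

146 µV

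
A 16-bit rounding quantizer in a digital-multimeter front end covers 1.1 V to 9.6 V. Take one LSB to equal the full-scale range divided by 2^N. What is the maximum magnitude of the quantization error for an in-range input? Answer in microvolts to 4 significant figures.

Span: 9.6 V − (1.1 V) = 8.5 V.
One LSB is 8.5 V / 65536 = 129.700 µV.
Worst-case error for round-to-nearest is half an LSB: 64.85 µV.

64.85 µV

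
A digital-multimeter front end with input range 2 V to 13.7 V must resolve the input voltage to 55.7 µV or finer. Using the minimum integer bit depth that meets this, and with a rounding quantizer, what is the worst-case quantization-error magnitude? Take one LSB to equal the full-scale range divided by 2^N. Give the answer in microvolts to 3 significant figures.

Full-scale range = 13.7 V − (2 V) = 11.7 V.
Levels needed ≥ 11.7/55.7 µV = 210100. 2^18 = 262144 suffices, so N_min = 18.
Step size = 11.7/262144 V = 44.632 µV.
|e|_max = LSB/2 = 22.3 µV.

22.3 µV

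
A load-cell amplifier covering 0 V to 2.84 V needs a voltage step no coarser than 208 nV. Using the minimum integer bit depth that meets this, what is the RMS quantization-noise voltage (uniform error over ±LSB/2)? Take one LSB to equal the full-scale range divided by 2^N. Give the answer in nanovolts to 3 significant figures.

Range is 2.84 V.
Need 2^N ≥ 2.84 V / 208 nV = 1.365e7 → N_min = 24.
Step size = 2.84/16777216 V = 169.28 nV.
RMS noise = LSB/√12 = 48.9 nV.

48.9 nV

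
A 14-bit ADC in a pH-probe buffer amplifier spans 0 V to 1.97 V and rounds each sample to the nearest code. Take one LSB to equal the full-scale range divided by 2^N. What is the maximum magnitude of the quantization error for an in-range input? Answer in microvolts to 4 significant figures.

Full-scale range = 1.97 V.
One LSB is 1.97 V / 16384 = 120.239 µV.
A rounding quantizer has |error| ≤ LSB/2 = 60.12 µV.

60.12 µV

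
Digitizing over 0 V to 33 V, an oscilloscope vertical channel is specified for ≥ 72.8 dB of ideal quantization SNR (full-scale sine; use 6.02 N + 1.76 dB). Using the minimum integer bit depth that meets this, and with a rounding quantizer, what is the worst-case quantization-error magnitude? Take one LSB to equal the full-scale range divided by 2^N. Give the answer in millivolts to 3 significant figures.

Range is 33 V.
Solving 6.02 N ≥ 72.8 − 1.76: N ≥ 11.801. Round up → N = 12.
LSB = 33 V / 2^12 = 8.0566 mV.
Half an LSB is 4.03 mV.

4.03 mV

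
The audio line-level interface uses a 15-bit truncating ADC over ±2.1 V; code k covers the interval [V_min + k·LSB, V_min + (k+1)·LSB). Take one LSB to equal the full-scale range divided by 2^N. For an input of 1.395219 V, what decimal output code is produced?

27269

Range = 2.1 − (-2.1) = 4.2 V. LSB = 4.2 V / 2^15 ≈ 128.2 µV.
(V_in − V_min) × 2^15/range = (1.395219 − (-2.1)) × 32768/4.2 = 27269.366.
Floor → code = 27269.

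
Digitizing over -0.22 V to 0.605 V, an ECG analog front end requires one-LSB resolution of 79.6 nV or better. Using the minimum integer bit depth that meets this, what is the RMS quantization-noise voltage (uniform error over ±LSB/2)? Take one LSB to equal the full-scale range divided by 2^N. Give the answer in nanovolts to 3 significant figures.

14.2 nV

Range = 0.605 − (-0.22) = 0.825 V.
Required number of levels: 0.825/79.6 nV = 1.0364e7; smallest N with 2^N ≥ that is 24.
LSB = 0.825 V ÷ 2^24 = 0.825/16777216 V = 49.174 nV.
σ_q = LSB/√12 = 49.174 nV/3.4641 = 14.2 nV.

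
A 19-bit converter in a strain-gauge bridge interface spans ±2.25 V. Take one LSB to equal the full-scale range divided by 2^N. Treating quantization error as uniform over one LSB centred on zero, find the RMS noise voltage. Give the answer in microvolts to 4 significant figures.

Range = 2.25 − (-2.25) = 4.5 V.
LSB = 4.5 V / 2^19 = 8.58307 µV.
RMS of a uniform error over width LSB is LSB/√12 = 2.478 µV.

2.478 µV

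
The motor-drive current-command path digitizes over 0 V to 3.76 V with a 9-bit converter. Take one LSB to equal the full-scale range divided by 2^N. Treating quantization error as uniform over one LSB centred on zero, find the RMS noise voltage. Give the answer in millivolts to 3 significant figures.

Full-scale range = 3.76 V.
LSB = 3.76 V / 2^9 = 7.3438 mV.
For a uniform distribution on [−LSB/2, +LSB/2], V_rms = LSB/√12 = 7.3438 mV/3.4641 = 2.12 mV.

2.12 mV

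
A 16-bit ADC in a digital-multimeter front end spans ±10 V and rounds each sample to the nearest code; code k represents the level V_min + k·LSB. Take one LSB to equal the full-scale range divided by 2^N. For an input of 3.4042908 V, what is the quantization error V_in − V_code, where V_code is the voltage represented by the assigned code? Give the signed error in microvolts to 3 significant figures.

Range = 10 − (-10) = 20 V. LSB = 20 V / 2^16 ≈ 305.2 µV.
(V_in − V_min)/LSB = (3.4042908 − (-10)) × 65536/20 = 43923.1801 → nearest code k = 43923.
Reconstructed level: -10 + 43923 × 20/65536 V = 3.4042358398 V.
V_in − V_code = 3.4042908 − (3.4042358398) = +55.0 µV.

+55.0 µV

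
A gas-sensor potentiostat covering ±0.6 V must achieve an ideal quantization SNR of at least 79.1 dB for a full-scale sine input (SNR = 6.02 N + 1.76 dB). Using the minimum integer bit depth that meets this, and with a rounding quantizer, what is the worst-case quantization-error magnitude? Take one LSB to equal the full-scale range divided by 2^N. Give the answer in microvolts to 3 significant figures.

73.2 µV

The full-scale span is 0.6 − (-0.6) = 1.2 V.
6.02 N + 1.76 ≥ 79.1 gives N ≥ 12.847, so the minimum integer is 13.
One LSB is 1.2 V / 8192 = 146.48 µV.
Max error for round-to-nearest is LSB/2 = 73.2 µV.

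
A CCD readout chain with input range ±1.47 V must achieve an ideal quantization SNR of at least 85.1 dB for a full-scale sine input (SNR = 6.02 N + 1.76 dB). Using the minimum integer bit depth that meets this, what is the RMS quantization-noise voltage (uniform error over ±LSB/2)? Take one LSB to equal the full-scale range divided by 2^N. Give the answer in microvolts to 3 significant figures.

Full-scale range = 1.47 V − (-1.47 V) = 2.94 V.
Required N = ⌈(85.1 − 1.76)/6.02⌉ = ⌈13.844⌉ = 14.
Step size = 2.94/16384 V = 179.44 µV.
V_rms = LSB/√12 = 51.8 µV.

51.8 µV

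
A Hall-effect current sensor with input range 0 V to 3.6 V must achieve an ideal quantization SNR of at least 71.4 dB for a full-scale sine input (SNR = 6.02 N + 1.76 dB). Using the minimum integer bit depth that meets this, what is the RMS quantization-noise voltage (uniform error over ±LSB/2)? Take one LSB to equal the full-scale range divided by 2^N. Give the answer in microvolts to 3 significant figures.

Span = 3.6 V.
Solving 6.02 N ≥ 71.4 − 1.76: N ≥ 11.568. Round up → N = 12.
Step size = 3.6/4096 V = 0.87891 mV.
V_rms = LSB/√12 = 254 µV.

254 µV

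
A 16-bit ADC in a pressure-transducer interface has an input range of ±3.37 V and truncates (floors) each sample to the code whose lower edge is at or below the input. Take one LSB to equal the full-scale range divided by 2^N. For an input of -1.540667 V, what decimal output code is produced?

17787

Span: 3.37 V − (-3.37 V) = 6.74 V. LSB = 6.74 V / 2^16 ≈ 102.8 µV.
code = ⌊(V_in − V_min)/LSB⌋ = ⌊(V_in − V_min) × 2^16 / range⌋
     = ⌊(-1.540667 − (-3.37)) × 65536 / 6.74⌋ = ⌊1.829333 × 65536/6.74⌋
     = ⌊17787.414⌋ = 17787.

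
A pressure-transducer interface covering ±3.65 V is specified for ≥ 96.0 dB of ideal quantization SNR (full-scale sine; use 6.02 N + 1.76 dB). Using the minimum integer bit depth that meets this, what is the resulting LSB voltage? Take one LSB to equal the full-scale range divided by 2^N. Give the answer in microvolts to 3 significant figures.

111 µV

The full-scale span is 3.65 − (-3.65) = 7.3 V.
6.02 N + 1.76 ≥ 96.0 gives N ≥ 15.654, so the minimum integer is 16.
LSB = 7.3 V / 2^16 = 111 µV.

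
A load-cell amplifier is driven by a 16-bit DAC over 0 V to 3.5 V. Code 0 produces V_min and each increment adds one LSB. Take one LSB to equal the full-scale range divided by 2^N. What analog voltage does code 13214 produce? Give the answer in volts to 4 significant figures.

0.7057 V

Span = 3.5 V. LSB = 3.5 V / 2^16.
V_out = V_min + code × LSB = 0 V + 13214 × 3.5 V / 65536
      = 0 + 0.705704 = 0.705704 V.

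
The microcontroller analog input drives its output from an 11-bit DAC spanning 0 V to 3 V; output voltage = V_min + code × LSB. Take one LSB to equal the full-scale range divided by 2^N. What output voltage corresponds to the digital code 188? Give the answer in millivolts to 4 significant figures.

Span = 3 V. LSB = 3 V / 2^11.
V_out = V_min + code × LSB = 0 V + 188 × 3 V / 2048
      = 0 V + 0.275391 V = 0.275391 V.

275.4 mV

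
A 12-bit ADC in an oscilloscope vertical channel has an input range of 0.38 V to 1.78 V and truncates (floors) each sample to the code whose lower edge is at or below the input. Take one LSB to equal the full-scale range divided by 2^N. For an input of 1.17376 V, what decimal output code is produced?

Span: 1.78 V − (0.38 V) = 1.4 V. LSB = 1.4 V / 2^12 ≈ 341.8 µV.
code = ⌊(V_in − V_min)/LSB⌋ = ⌊(V_in − V_min) × 2^12 / range⌋
     = ⌊(1.17376 − (0.38)) × 4096 / 1.4⌋ = ⌊0.79376 × 4096/1.4⌋
     = ⌊2322.315⌋ = 2322.

2322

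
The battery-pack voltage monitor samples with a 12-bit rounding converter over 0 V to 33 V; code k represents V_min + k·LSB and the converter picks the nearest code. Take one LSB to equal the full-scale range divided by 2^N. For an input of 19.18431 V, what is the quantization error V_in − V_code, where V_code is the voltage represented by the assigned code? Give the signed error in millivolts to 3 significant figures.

Range is 33 V. LSB = 33 V / 2^12 ≈ 8.057 mV.
Position in LSBs: (19.18431 − (0)) × 4096/33 = 2381.1798; rounding gives k = 2381.
V_code = 0 + (2381/4096) × 33 = 19.18286133 V.
Error = V_in − V_code = 19.18431 − (19.18286133) = +1.45 mV.

+1.45 mV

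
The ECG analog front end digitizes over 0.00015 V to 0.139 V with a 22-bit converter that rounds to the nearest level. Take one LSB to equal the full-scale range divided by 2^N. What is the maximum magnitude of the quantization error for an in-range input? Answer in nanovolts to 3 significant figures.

16.6 nV

Range = 0.139 − (0.00015) = 0.13885 V.
LSB = 0.13885 V ÷ 2^22 = 0.13885/4194304 V = 33.104 nV.
|e|_max = LSB/2 = 16.6 nV.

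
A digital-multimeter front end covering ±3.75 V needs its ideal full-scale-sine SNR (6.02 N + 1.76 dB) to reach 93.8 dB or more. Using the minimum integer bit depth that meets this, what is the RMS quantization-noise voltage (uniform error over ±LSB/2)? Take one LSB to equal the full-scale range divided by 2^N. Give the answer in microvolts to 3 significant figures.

Range = 3.75 − (-3.75) = 7.5 V.
N ≥ (93.8 − 1.76)/6.02 = 15.289 → N_min = 16.
One LSB is 7.5 V / 65536 = 114.44 µV.
RMS noise = LSB/√12 = 33.0 µV.

33.0 µV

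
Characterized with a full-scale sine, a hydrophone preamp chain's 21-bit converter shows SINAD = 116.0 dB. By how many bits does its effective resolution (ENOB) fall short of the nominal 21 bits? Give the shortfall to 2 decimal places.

N_eff = (116.0 − 1.76)/6.02 = 18.9767 bits.
21 − 18.9767 = 2.02 bits below nominal.

2.02 bits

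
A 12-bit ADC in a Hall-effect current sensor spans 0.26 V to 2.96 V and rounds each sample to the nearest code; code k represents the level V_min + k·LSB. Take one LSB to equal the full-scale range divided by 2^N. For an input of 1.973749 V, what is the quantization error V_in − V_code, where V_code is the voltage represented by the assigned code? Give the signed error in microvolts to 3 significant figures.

Full-scale range = 2.96 V − (0.26 V) = 2.7 V. LSB = 2.7 V / 2^12 ≈ 0.6592 mV.
Position in LSBs: (1.973749 − (0.26)) × 4096/2.7 = 2599.8207; rounding gives k = 2600.
V_code = V_min + k × range/2^12 = 0.26 + 2600 × 2.7/4096 = 1.973867188 V.
e = 1.973749 − (1.973867188) = −118 µV.

−118 µV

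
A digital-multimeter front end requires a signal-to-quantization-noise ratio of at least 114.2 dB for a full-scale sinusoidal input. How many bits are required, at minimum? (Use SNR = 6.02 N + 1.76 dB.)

N ≥ (114.2 − 1.76)/6.02 = 18.678 → N_min = 19.

19 bits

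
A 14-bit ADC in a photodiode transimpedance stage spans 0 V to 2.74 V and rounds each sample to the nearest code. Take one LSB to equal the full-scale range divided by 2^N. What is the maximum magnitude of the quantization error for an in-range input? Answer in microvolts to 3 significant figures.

83.6 µV

Span = 2.74 V.
Step size = 2.74/16384 V = 167.24 µV.
|e|_max = LSB/2 = 83.6 µV.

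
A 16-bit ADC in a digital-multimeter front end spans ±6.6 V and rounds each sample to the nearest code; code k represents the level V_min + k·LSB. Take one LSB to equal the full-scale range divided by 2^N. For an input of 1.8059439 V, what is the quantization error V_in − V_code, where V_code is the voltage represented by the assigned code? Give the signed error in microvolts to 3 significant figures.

Range = 6.6 − (-6.6) = 13.2 V. LSB = 13.2 V / 2^16 ≈ 201.4 µV.
Position in LSBs: (1.8059439 − (-6.6)) × 65536/13.2 = 41734.2378; rounding gives k = 41734.
V_code = -6.6 + (41734/65536) × 13.2 = 1.8058959961 V.
V_in − V_code = 1.8059439 − (1.8058959961) = +47.9 µV.

+47.9 µV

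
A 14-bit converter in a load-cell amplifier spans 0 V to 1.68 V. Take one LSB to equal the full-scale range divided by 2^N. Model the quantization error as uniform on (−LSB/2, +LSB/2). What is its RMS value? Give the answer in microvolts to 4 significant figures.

29.60 µV

Range is 1.68 V.
LSB = 1.68 V / 2^14 = 102.539 µV.
RMS of a uniform error over width LSB is LSB/√12 = 29.60 µV.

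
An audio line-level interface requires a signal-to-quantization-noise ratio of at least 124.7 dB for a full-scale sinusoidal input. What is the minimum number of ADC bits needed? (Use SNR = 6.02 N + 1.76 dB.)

N ≥ (124.7 − 1.76)/6.02 = 20.422 → N_min = 21.

21 bits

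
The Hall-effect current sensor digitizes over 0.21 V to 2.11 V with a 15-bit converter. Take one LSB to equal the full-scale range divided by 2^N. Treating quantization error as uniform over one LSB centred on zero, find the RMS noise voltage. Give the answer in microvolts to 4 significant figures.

16.74 µV

Range = 2.11 − (0.21) = 1.9 V.
LSB = 1.9 V / 2^15 = 57.9834 µV.
RMS of a uniform error over width LSB is LSB/√12 = 16.74 µV.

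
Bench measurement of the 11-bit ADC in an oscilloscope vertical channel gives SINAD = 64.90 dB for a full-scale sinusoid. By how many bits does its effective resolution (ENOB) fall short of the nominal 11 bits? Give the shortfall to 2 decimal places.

0.51 bits

ENOB = (SINAD − 1.76)/6.02 = (64.90 − 1.76)/6.02 = 10.4884 bits.
11 − 10.4884 = 0.51 bits below nominal.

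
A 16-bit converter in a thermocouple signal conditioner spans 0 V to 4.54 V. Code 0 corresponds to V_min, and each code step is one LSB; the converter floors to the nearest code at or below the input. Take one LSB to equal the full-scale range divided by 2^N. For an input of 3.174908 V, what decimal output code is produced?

V_FS = 4.54 V. LSB = 4.54 V / 2^16 ≈ 69.27 µV.
V_in − V_min = 3.174908 − (0) = 3.174908 V.
Divide by LSB: 3.174908 × 65536/4.54 = 45830.5662.
Truncating gives code 45830.

45830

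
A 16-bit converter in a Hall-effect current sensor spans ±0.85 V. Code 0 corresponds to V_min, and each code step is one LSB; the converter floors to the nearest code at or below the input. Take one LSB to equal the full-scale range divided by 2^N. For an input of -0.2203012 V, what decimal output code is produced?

Range = 0.85 − (-0.85) = 1.7 V. LSB = 1.7 V / 2^16 ≈ 25.94 µV.
code = ⌊(V_in − V_min)/LSB⌋ = ⌊(V_in − V_min) × 2^16 / range⌋
     = ⌊(-0.2203012 − (-0.85)) × 65536 / 1.7⌋ = ⌊0.6296988 × 65536/1.7⌋
     = ⌊24275.259⌋ = 24275.

24275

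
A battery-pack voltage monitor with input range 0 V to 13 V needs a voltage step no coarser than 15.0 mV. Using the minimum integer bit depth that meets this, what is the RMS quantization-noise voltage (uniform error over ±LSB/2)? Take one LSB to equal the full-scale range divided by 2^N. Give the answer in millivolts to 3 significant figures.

3.66 mV

Range is 13 V.
Need 2^N ≥ 13 V / 15.0 mV = 866.7 → N_min = 10.
LSB = 13 V ÷ 2^10 = 13/1024 V = 12.695 mV.
RMS noise = LSB/√12 = 3.66 mV.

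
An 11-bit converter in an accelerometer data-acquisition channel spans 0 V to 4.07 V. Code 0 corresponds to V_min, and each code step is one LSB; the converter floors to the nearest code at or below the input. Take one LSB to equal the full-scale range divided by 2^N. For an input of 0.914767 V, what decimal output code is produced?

460

Full-scale range = 4.07 V. LSB = 4.07 V / 2^11 ≈ 1.987 mV.
code = ⌊(V_in − V_min)/LSB⌋ = ⌊(V_in − V_min) × 2^11 / range⌋
     = ⌊(0.914767 − (0)) × 2048 / 4.07⌋ = ⌊0.914767 × 2048/4.07⌋
     = ⌊460.305⌋ = 460.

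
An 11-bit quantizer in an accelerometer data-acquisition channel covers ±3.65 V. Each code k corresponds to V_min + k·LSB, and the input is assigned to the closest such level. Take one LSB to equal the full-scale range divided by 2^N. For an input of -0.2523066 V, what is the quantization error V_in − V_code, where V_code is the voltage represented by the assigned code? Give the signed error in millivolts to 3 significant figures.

+0.770 mV

Full-scale range = 3.65 V − (-3.65 V) = 7.3 V. LSB = 7.3 V / 2^11 ≈ 3.564 mV.
(-0.2523066 − (-3.65)) / LSB = 3.3976934 × 2048/7.3 = 953.2159. Nearest integer: k = 953.
V_code = -3.65 + (953/2048) × 7.3 = -0.2530761719 V.
Error = V_in − V_code = -0.2523066 − (-0.2530761719) = +0.770 mV.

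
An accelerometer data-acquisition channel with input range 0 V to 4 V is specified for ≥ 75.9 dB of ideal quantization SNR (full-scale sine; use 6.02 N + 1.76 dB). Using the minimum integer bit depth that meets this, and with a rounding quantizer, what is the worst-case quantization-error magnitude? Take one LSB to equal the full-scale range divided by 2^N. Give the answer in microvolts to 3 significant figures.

244 µV

Range is 4 V.
6.02 N + 1.76 ≥ 75.9 gives N ≥ 12.316, so the minimum integer is 13.
LSB = 4 V / 2^13 = 488.28 µV.
Max error for round-to-nearest is LSB/2 = 244 µV.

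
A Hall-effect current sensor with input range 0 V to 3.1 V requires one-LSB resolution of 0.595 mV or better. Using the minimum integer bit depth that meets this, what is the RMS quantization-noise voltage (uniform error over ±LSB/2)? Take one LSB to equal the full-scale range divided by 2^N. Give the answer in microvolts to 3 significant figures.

Full-scale range = 3.1 V.
Levels needed ≥ 3.1/0.595 mV = 5210. 2^13 = 8192 suffices, so N_min = 13.
LSB = 3.1 V / 2^13 = 378.42 µV.
V_rms = LSB/√12 = 109 µV.

109 µV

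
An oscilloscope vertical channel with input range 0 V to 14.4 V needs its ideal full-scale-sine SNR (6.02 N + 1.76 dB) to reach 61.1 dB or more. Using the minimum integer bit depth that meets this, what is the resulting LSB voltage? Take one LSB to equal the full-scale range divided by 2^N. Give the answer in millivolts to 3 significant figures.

14.1 mV

Span = 14.4 V.
6.02 N + 1.76 ≥ 61.1 gives N ≥ 9.857, so the minimum integer is 10.
One LSB is 14.4 V / 1024 = 14.1 mV.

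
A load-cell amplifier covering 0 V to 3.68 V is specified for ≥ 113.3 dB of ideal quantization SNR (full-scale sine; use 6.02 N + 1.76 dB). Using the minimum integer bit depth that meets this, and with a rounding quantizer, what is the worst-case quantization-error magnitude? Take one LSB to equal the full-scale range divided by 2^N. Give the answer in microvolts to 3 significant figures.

Span = 3.68 V.
Required N = ⌈(113.3 − 1.76)/6.02⌉ = ⌈18.528⌉ = 19.
LSB = 3.68 V / 2^19 = 7.0190 µV.
|e|_max = LSB/2 = 3.51 µV.

3.51 µV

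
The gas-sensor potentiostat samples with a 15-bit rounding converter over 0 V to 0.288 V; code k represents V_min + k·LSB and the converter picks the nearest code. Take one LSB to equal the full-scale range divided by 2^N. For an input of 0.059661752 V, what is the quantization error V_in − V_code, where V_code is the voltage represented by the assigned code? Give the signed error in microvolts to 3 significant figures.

+1.60 µV

Full-scale range = 0.288 V. LSB = 0.288 V / 2^15 ≈ 8.789 µV.
Position in LSBs: (0.059661752 − (0)) × 32768/0.288 = 6788.1816; rounding gives k = 6788.
Reconstructed level: 0 + 6788 × 0.288/32768 V = 0.059660156250 V.
V_in − V_code = 0.059661752 − (0.059660156250) = +1.60 µV.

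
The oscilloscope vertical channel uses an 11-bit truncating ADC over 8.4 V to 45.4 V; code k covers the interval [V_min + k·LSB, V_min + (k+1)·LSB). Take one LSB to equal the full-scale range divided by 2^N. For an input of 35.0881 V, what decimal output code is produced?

1477

Range = 45.4 − (8.4) = 37 V. LSB = 37 V / 2^11 ≈ 18.07 mV.
V_in − V_min = 35.0881 − (8.4) = 26.6881 V.
Divide by LSB: 26.6881 × 2048/37 = 1477.2224.
Truncating gives code 1477.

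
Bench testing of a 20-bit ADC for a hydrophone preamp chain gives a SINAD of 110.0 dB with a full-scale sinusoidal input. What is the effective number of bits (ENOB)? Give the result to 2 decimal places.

(110.0 − 1.76) / 6.02 = 108.24/6.02 = 17.9801 effective bits.

17.98 bits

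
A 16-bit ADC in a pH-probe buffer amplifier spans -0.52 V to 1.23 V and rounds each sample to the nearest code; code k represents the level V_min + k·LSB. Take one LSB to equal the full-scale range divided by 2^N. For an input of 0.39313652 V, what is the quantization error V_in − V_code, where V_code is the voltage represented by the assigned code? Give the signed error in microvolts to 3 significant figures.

+4.81 µV

Full-scale range = 1.23 V − (-0.52 V) = 1.75 V. LSB = 1.75 V / 2^16 ≈ 26.70 µV.
Position in LSBs: (0.39313652 − (-0.52)) × 65536/1.75 = 34196.1800; rounding gives k = 34196.
V_code = V_min + k × range/2^16 = -0.52 + 34196 × 1.75/65536 = 0.39313171387 V.
Error = V_in − V_code = 0.39313652 − (0.39313171387) = +4.81 µV.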